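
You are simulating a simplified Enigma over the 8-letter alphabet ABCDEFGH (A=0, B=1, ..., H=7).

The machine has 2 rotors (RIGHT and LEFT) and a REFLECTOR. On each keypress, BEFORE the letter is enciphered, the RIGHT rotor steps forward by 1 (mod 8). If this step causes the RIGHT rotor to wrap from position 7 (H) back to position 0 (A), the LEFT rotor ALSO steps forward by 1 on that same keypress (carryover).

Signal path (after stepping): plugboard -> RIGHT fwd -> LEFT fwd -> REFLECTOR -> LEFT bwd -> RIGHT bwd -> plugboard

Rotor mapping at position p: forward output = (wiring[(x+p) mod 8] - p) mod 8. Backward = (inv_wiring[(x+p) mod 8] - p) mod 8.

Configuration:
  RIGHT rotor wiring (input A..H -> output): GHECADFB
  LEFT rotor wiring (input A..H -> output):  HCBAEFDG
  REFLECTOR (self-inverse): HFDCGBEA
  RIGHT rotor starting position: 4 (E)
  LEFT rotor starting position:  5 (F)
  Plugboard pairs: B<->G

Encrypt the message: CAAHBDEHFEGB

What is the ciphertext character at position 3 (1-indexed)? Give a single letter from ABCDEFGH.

Char 1 ('C'): step: R->5, L=5; C->plug->C->R->E->L->F->refl->B->L'->C->R'->E->plug->E
Char 2 ('A'): step: R->6, L=5; A->plug->A->R->H->L->H->refl->A->L'->A->R'->C->plug->C
Char 3 ('A'): step: R->7, L=5; A->plug->A->R->C->L->B->refl->F->L'->E->R'->G->plug->B

B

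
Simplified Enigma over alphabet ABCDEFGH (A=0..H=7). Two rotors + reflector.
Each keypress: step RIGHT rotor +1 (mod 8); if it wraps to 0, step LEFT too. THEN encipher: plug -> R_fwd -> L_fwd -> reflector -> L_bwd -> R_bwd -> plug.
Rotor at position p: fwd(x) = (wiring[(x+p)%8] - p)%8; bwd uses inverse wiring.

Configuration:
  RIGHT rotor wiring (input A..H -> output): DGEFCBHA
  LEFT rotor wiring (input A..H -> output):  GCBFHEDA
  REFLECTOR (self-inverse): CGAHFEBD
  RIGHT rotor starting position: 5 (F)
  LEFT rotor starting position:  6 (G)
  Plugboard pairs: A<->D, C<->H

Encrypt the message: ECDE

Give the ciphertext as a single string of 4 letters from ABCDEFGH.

Answer: FFAH

Derivation:
Char 1 ('E'): step: R->6, L=6; E->plug->E->R->G->L->B->refl->G->L'->H->R'->F->plug->F
Char 2 ('C'): step: R->7, L=6; C->plug->H->R->A->L->F->refl->E->L'->D->R'->F->plug->F
Char 3 ('D'): step: R->0, L->7 (L advanced); D->plug->A->R->D->L->C->refl->A->L'->F->R'->D->plug->A
Char 4 ('E'): step: R->1, L=7; E->plug->E->R->A->L->B->refl->G->L'->E->R'->C->plug->H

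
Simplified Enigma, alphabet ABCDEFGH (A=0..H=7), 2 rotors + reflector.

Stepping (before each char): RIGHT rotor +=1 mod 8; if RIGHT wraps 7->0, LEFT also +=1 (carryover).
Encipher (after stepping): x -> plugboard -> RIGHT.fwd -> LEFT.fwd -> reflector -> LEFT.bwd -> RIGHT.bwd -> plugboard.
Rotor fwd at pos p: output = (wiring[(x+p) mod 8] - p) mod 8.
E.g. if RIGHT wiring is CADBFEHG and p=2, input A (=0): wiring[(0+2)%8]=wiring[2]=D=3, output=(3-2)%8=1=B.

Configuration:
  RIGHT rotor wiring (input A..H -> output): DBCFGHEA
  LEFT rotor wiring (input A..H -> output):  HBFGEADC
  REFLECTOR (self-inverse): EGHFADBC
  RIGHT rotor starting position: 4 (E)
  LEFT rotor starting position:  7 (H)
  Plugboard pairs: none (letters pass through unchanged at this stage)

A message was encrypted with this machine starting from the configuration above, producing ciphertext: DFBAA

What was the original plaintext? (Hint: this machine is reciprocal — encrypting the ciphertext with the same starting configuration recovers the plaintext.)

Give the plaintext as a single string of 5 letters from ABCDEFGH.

Char 1 ('D'): step: R->5, L=7; D->plug->D->R->G->L->B->refl->G->L'->D->R'->C->plug->C
Char 2 ('F'): step: R->6, L=7; F->plug->F->R->H->L->E->refl->A->L'->B->R'->H->plug->H
Char 3 ('B'): step: R->7, L=7; B->plug->B->R->E->L->H->refl->C->L'->C->R'->C->plug->C
Char 4 ('A'): step: R->0, L->0 (L advanced); A->plug->A->R->D->L->G->refl->B->L'->B->R'->B->plug->B
Char 5 ('A'): step: R->1, L=0; A->plug->A->R->A->L->H->refl->C->L'->H->R'->G->plug->G

Answer: CHCBG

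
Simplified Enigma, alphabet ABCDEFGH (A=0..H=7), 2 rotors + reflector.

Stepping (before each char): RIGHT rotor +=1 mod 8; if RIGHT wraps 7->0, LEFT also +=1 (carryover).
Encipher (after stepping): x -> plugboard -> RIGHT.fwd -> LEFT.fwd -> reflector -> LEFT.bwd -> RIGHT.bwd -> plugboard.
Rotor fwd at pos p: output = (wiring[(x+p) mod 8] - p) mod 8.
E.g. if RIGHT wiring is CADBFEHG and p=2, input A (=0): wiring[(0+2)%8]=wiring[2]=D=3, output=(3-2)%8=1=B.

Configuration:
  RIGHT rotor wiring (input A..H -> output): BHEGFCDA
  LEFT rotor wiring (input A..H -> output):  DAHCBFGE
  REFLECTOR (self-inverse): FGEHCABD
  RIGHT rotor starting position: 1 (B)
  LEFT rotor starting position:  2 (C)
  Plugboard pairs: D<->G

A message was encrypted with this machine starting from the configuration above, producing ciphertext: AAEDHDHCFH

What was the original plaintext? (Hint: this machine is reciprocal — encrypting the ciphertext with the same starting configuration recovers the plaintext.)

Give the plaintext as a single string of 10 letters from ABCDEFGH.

Char 1 ('A'): step: R->2, L=2; A->plug->A->R->C->L->H->refl->D->L'->D->R'->C->plug->C
Char 2 ('A'): step: R->3, L=2; A->plug->A->R->D->L->D->refl->H->L'->C->R'->B->plug->B
Char 3 ('E'): step: R->4, L=2; E->plug->E->R->F->L->C->refl->E->L'->E->R'->D->plug->G
Char 4 ('D'): step: R->5, L=2; D->plug->G->R->B->L->A->refl->F->L'->A->R'->H->plug->H
Char 5 ('H'): step: R->6, L=2; H->plug->H->R->E->L->E->refl->C->L'->F->R'->A->plug->A
Char 6 ('D'): step: R->7, L=2; D->plug->G->R->D->L->D->refl->H->L'->C->R'->B->plug->B
Char 7 ('H'): step: R->0, L->3 (L advanced); H->plug->H->R->A->L->H->refl->D->L'->D->R'->G->plug->D
Char 8 ('C'): step: R->1, L=3; C->plug->C->R->F->L->A->refl->F->L'->G->R'->A->plug->A
Char 9 ('F'): step: R->2, L=3; F->plug->F->R->G->L->F->refl->A->L'->F->R'->H->plug->H
Char 10 ('H'): step: R->3, L=3; H->plug->H->R->B->L->G->refl->B->L'->E->R'->G->plug->D

Answer: CBGHABDAHD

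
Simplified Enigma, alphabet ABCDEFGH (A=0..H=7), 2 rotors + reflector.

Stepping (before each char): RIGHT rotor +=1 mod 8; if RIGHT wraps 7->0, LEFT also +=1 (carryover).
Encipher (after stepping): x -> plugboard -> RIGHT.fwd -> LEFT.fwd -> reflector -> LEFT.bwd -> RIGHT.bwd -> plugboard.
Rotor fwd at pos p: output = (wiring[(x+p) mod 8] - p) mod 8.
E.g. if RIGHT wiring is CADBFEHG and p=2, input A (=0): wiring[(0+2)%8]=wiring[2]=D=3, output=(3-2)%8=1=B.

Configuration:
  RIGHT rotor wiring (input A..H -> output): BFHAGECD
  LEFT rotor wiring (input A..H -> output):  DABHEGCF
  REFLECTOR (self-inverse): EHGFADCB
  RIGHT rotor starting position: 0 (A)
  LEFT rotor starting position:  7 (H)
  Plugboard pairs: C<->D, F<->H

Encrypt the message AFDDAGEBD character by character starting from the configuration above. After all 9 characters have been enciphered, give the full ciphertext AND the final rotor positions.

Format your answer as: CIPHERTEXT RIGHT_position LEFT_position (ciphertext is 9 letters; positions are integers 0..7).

Char 1 ('A'): step: R->1, L=7; A->plug->A->R->E->L->A->refl->E->L'->B->R'->F->plug->H
Char 2 ('F'): step: R->2, L=7; F->plug->H->R->D->L->C->refl->G->L'->A->R'->E->plug->E
Char 3 ('D'): step: R->3, L=7; D->plug->C->R->B->L->E->refl->A->L'->E->R'->H->plug->F
Char 4 ('D'): step: R->4, L=7; D->plug->C->R->G->L->H->refl->B->L'->C->R'->A->plug->A
Char 5 ('A'): step: R->5, L=7; A->plug->A->R->H->L->D->refl->F->L'->F->R'->B->plug->B
Char 6 ('G'): step: R->6, L=7; G->plug->G->R->A->L->G->refl->C->L'->D->R'->C->plug->D
Char 7 ('E'): step: R->7, L=7; E->plug->E->R->B->L->E->refl->A->L'->E->R'->A->plug->A
Char 8 ('B'): step: R->0, L->0 (L advanced); B->plug->B->R->F->L->G->refl->C->L'->G->R'->E->plug->E
Char 9 ('D'): step: R->1, L=0; D->plug->C->R->H->L->F->refl->D->L'->A->R'->H->plug->F
Final: ciphertext=HEFABDAEF, RIGHT=1, LEFT=0

Answer: HEFABDAEF 1 0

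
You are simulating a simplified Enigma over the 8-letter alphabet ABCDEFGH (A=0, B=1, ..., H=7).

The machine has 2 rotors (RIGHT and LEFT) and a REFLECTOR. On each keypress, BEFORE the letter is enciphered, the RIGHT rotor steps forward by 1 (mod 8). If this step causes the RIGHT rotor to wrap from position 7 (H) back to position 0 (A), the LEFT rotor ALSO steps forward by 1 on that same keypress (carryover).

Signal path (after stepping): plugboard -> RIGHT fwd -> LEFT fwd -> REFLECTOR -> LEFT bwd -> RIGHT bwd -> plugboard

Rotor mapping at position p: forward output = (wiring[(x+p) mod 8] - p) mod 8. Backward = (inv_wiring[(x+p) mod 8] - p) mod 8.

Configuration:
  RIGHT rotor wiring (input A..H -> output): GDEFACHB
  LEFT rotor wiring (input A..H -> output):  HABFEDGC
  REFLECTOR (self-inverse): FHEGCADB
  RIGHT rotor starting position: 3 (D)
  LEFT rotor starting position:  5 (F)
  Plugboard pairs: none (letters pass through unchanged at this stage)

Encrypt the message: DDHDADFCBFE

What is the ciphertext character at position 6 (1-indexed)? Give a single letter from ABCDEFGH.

Char 1 ('D'): step: R->4, L=5; D->plug->D->R->F->L->E->refl->C->L'->D->R'->C->plug->C
Char 2 ('D'): step: R->5, L=5; D->plug->D->R->B->L->B->refl->H->L'->H->R'->F->plug->F
Char 3 ('H'): step: R->6, L=5; H->plug->H->R->E->L->D->refl->G->L'->A->R'->C->plug->C
Char 4 ('D'): step: R->7, L=5; D->plug->D->R->F->L->E->refl->C->L'->D->R'->G->plug->G
Char 5 ('A'): step: R->0, L->6 (L advanced); A->plug->A->R->G->L->G->refl->D->L'->E->R'->C->plug->C
Char 6 ('D'): step: R->1, L=6; D->plug->D->R->H->L->F->refl->A->L'->A->R'->G->plug->G

G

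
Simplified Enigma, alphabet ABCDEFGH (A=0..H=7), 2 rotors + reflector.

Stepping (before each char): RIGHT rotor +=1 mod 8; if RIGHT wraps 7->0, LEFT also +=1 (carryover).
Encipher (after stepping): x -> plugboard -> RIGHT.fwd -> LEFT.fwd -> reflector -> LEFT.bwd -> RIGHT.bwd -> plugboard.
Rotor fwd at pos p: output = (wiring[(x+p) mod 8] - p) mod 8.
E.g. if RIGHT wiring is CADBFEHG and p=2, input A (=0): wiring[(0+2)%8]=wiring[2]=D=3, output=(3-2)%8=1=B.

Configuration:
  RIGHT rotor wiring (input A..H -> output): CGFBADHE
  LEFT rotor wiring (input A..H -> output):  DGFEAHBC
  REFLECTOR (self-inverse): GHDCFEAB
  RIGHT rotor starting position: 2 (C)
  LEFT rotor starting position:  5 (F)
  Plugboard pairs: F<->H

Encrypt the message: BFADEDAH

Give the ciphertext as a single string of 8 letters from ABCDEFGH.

Answer: GCGEHAGD

Derivation:
Char 1 ('B'): step: R->3, L=5; B->plug->B->R->F->L->A->refl->G->L'->D->R'->G->plug->G
Char 2 ('F'): step: R->4, L=5; F->plug->H->R->F->L->A->refl->G->L'->D->R'->C->plug->C
Char 3 ('A'): step: R->5, L=5; A->plug->A->R->G->L->H->refl->B->L'->E->R'->G->plug->G
Char 4 ('D'): step: R->6, L=5; D->plug->D->R->A->L->C->refl->D->L'->H->R'->E->plug->E
Char 5 ('E'): step: R->7, L=5; E->plug->E->R->C->L->F->refl->E->L'->B->R'->F->plug->H
Char 6 ('D'): step: R->0, L->6 (L advanced); D->plug->D->R->B->L->E->refl->F->L'->C->R'->A->plug->A
Char 7 ('A'): step: R->1, L=6; A->plug->A->R->F->L->G->refl->A->L'->D->R'->G->plug->G
Char 8 ('H'): step: R->2, L=6; H->plug->F->R->C->L->F->refl->E->L'->B->R'->D->plug->D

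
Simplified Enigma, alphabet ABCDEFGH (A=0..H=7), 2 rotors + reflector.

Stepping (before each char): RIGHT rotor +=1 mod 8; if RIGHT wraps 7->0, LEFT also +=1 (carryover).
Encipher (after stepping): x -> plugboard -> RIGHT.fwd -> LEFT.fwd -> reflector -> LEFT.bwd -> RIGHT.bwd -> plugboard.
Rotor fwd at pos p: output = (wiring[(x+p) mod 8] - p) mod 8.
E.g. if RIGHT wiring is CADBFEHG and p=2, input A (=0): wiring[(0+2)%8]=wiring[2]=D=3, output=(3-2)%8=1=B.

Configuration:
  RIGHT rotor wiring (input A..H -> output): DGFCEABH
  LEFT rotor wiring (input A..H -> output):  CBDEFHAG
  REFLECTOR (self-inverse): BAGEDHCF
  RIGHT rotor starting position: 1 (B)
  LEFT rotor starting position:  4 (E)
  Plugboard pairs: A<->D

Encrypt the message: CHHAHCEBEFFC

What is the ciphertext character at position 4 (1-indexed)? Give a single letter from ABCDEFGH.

Char 1 ('C'): step: R->2, L=4; C->plug->C->R->C->L->E->refl->D->L'->B->R'->G->plug->G
Char 2 ('H'): step: R->3, L=4; H->plug->H->R->C->L->E->refl->D->L'->B->R'->B->plug->B
Char 3 ('H'): step: R->4, L=4; H->plug->H->R->G->L->H->refl->F->L'->F->R'->C->plug->C
Char 4 ('A'): step: R->5, L=4; A->plug->D->R->G->L->H->refl->F->L'->F->R'->G->plug->G

G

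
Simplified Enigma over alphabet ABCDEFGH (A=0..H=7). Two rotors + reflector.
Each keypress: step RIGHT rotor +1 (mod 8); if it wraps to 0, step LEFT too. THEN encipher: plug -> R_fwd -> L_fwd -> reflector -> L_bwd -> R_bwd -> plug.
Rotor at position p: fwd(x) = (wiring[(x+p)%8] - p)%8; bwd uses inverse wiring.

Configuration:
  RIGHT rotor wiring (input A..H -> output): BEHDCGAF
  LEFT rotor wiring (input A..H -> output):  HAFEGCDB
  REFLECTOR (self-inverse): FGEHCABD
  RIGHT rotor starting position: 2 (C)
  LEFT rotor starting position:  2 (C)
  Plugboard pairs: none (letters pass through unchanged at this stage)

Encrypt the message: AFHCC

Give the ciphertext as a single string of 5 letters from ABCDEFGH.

Answer: DECDD

Derivation:
Char 1 ('A'): step: R->3, L=2; A->plug->A->R->A->L->D->refl->H->L'->F->R'->D->plug->D
Char 2 ('F'): step: R->4, L=2; F->plug->F->R->A->L->D->refl->H->L'->F->R'->E->plug->E
Char 3 ('H'): step: R->5, L=2; H->plug->H->R->F->L->H->refl->D->L'->A->R'->C->plug->C
Char 4 ('C'): step: R->6, L=2; C->plug->C->R->D->L->A->refl->F->L'->G->R'->D->plug->D
Char 5 ('C'): step: R->7, L=2; C->plug->C->R->F->L->H->refl->D->L'->A->R'->D->plug->D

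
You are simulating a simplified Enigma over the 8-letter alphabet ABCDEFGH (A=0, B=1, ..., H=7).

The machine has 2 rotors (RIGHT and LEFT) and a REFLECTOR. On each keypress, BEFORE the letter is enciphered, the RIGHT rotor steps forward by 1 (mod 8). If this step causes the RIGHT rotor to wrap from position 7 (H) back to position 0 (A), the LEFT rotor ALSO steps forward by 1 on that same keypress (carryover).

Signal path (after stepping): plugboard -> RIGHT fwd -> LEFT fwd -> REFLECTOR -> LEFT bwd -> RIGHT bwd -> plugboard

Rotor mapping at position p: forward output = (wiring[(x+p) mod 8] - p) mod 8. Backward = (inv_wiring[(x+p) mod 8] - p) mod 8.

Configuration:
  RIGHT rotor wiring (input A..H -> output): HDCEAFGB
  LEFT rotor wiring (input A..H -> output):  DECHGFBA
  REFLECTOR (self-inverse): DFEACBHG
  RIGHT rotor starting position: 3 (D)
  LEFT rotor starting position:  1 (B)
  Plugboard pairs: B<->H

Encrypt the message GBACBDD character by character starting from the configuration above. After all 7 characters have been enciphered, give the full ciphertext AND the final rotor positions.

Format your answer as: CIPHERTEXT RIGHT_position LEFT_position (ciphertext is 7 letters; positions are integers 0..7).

Answer: CHDBGAA 2 2

Derivation:
Char 1 ('G'): step: R->4, L=1; G->plug->G->R->G->L->H->refl->G->L'->C->R'->C->plug->C
Char 2 ('B'): step: R->5, L=1; B->plug->H->R->D->L->F->refl->B->L'->B->R'->B->plug->H
Char 3 ('A'): step: R->6, L=1; A->plug->A->R->A->L->D->refl->A->L'->F->R'->D->plug->D
Char 4 ('C'): step: R->7, L=1; C->plug->C->R->E->L->E->refl->C->L'->H->R'->H->plug->B
Char 5 ('B'): step: R->0, L->2 (L advanced); B->plug->H->R->B->L->F->refl->B->L'->G->R'->G->plug->G
Char 6 ('D'): step: R->1, L=2; D->plug->D->R->H->L->C->refl->E->L'->C->R'->A->plug->A
Char 7 ('D'): step: R->2, L=2; D->plug->D->R->D->L->D->refl->A->L'->A->R'->A->plug->A
Final: ciphertext=CHDBGAA, RIGHT=2, LEFT=2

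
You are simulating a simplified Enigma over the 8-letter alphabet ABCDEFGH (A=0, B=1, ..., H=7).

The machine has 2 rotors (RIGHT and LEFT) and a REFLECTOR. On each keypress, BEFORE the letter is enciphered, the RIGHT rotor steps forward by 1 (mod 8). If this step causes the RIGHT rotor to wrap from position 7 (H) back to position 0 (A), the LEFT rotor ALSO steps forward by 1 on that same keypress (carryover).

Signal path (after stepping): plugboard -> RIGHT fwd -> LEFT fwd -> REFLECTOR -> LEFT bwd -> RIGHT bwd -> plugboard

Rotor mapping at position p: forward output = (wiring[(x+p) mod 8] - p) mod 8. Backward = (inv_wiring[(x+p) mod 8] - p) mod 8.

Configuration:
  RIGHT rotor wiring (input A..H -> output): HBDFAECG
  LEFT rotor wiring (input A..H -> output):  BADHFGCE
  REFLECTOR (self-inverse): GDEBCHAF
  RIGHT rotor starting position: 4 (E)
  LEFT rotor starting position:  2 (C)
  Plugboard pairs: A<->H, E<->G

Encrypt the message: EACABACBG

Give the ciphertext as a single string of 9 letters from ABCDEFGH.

Char 1 ('E'): step: R->5, L=2; E->plug->G->R->A->L->B->refl->D->L'->C->R'->D->plug->D
Char 2 ('A'): step: R->6, L=2; A->plug->H->R->G->L->H->refl->F->L'->B->R'->C->plug->C
Char 3 ('C'): step: R->7, L=2; C->plug->C->R->C->L->D->refl->B->L'->A->R'->B->plug->B
Char 4 ('A'): step: R->0, L->3 (L advanced); A->plug->H->R->G->L->F->refl->H->L'->D->R'->C->plug->C
Char 5 ('B'): step: R->1, L=3; B->plug->B->R->C->L->D->refl->B->L'->E->R'->C->plug->C
Char 6 ('A'): step: R->2, L=3; A->plug->H->R->H->L->A->refl->G->L'->F->R'->G->plug->E
Char 7 ('C'): step: R->3, L=3; C->plug->C->R->B->L->C->refl->E->L'->A->R'->H->plug->A
Char 8 ('B'): step: R->4, L=3; B->plug->B->R->A->L->E->refl->C->L'->B->R'->H->plug->A
Char 9 ('G'): step: R->5, L=3; G->plug->E->R->E->L->B->refl->D->L'->C->R'->D->plug->D

Answer: DCBCCEAAD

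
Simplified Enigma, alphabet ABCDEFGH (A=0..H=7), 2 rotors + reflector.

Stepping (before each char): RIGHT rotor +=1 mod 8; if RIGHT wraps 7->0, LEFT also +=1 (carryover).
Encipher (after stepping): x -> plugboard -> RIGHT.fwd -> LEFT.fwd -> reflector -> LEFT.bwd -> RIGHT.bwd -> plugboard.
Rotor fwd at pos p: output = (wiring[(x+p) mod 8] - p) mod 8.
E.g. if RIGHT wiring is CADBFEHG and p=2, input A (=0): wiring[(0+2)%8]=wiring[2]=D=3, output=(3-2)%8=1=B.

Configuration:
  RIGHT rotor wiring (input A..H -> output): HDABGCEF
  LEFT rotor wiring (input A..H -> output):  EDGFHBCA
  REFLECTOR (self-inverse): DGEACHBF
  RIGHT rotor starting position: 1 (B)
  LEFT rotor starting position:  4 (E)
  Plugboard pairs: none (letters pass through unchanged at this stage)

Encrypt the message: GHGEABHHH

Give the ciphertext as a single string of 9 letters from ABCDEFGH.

Char 1 ('G'): step: R->2, L=4; G->plug->G->R->F->L->H->refl->F->L'->B->R'->H->plug->H
Char 2 ('H'): step: R->3, L=4; H->plug->H->R->F->L->H->refl->F->L'->B->R'->D->plug->D
Char 3 ('G'): step: R->4, L=4; G->plug->G->R->E->L->A->refl->D->L'->A->R'->C->plug->C
Char 4 ('E'): step: R->5, L=4; E->plug->E->R->G->L->C->refl->E->L'->D->R'->F->plug->F
Char 5 ('A'): step: R->6, L=4; A->plug->A->R->G->L->C->refl->E->L'->D->R'->F->plug->F
Char 6 ('B'): step: R->7, L=4; B->plug->B->R->A->L->D->refl->A->L'->E->R'->C->plug->C
Char 7 ('H'): step: R->0, L->5 (L advanced); H->plug->H->R->F->L->B->refl->G->L'->E->R'->G->plug->G
Char 8 ('H'): step: R->1, L=5; H->plug->H->R->G->L->A->refl->D->L'->C->R'->A->plug->A
Char 9 ('H'): step: R->2, L=5; H->plug->H->R->B->L->F->refl->H->L'->D->R'->F->plug->F

Answer: HDCFFCGAF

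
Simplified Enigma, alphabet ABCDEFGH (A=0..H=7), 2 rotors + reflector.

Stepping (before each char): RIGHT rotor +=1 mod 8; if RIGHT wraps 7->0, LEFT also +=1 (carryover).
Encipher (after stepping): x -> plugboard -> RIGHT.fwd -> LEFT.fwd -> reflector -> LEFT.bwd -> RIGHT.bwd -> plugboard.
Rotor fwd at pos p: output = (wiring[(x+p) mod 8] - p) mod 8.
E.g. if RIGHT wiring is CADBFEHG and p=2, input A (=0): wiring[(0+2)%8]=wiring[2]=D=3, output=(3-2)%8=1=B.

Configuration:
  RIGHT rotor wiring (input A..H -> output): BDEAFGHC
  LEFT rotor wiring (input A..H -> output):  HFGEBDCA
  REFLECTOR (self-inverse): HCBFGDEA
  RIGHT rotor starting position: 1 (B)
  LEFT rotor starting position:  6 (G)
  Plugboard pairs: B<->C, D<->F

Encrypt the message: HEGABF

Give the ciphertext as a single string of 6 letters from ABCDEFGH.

Answer: ADECCH

Derivation:
Char 1 ('H'): step: R->2, L=6; H->plug->H->R->B->L->C->refl->B->L'->C->R'->A->plug->A
Char 2 ('E'): step: R->3, L=6; E->plug->E->R->H->L->F->refl->D->L'->G->R'->F->plug->D
Char 3 ('G'): step: R->4, L=6; G->plug->G->R->A->L->E->refl->G->L'->F->R'->E->plug->E
Char 4 ('A'): step: R->5, L=6; A->plug->A->R->B->L->C->refl->B->L'->C->R'->B->plug->C
Char 5 ('B'): step: R->6, L=6; B->plug->C->R->D->L->H->refl->A->L'->E->R'->B->plug->C
Char 6 ('F'): step: R->7, L=6; F->plug->D->R->F->L->G->refl->E->L'->A->R'->H->plug->H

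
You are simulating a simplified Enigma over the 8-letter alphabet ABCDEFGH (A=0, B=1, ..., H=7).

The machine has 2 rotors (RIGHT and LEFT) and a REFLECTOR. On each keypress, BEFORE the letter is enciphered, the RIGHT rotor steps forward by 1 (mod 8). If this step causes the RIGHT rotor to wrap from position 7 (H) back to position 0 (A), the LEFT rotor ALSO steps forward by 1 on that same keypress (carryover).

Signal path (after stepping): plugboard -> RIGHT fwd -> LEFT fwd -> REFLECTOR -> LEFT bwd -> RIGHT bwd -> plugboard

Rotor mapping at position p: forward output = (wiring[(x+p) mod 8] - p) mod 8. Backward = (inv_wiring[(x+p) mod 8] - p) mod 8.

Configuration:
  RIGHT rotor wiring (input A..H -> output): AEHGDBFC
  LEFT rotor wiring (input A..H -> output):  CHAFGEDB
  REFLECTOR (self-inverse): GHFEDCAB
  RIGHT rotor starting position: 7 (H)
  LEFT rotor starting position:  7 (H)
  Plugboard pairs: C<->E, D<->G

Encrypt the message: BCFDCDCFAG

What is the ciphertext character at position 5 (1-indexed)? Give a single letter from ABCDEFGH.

Char 1 ('B'): step: R->0, L->0 (L advanced); B->plug->B->R->E->L->G->refl->A->L'->C->R'->H->plug->H
Char 2 ('C'): step: R->1, L=0; C->plug->E->R->A->L->C->refl->F->L'->D->R'->A->plug->A
Char 3 ('F'): step: R->2, L=0; F->plug->F->R->A->L->C->refl->F->L'->D->R'->E->plug->C
Char 4 ('D'): step: R->3, L=0; D->plug->G->R->B->L->H->refl->B->L'->H->R'->E->plug->C
Char 5 ('C'): step: R->4, L=0; C->plug->E->R->E->L->G->refl->A->L'->C->R'->H->plug->H

H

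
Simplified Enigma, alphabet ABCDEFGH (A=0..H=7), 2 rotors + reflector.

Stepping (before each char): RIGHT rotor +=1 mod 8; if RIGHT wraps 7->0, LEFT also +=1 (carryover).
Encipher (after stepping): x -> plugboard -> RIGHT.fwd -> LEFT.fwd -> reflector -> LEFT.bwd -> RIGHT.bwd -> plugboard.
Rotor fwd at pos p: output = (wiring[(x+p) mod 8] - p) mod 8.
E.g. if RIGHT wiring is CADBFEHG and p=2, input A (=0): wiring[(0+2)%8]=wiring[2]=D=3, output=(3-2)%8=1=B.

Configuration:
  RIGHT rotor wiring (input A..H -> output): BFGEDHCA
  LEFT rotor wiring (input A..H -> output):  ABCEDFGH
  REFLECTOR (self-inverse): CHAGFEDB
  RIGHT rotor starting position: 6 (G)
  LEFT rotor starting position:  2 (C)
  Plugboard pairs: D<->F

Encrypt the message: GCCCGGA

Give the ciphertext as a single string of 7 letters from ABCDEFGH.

Char 1 ('G'): step: R->7, L=2; G->plug->G->R->A->L->A->refl->C->L'->B->R'->A->plug->A
Char 2 ('C'): step: R->0, L->3 (L advanced); C->plug->C->R->G->L->G->refl->D->L'->D->R'->E->plug->E
Char 3 ('C'): step: R->1, L=3; C->plug->C->R->D->L->D->refl->G->L'->G->R'->E->plug->E
Char 4 ('C'): step: R->2, L=3; C->plug->C->R->B->L->A->refl->C->L'->C->R'->B->plug->B
Char 5 ('G'): step: R->3, L=3; G->plug->G->R->C->L->C->refl->A->L'->B->R'->A->plug->A
Char 6 ('G'): step: R->4, L=3; G->plug->G->R->C->L->C->refl->A->L'->B->R'->F->plug->D
Char 7 ('A'): step: R->5, L=3; A->plug->A->R->C->L->C->refl->A->L'->B->R'->F->plug->D

Answer: AEEBADD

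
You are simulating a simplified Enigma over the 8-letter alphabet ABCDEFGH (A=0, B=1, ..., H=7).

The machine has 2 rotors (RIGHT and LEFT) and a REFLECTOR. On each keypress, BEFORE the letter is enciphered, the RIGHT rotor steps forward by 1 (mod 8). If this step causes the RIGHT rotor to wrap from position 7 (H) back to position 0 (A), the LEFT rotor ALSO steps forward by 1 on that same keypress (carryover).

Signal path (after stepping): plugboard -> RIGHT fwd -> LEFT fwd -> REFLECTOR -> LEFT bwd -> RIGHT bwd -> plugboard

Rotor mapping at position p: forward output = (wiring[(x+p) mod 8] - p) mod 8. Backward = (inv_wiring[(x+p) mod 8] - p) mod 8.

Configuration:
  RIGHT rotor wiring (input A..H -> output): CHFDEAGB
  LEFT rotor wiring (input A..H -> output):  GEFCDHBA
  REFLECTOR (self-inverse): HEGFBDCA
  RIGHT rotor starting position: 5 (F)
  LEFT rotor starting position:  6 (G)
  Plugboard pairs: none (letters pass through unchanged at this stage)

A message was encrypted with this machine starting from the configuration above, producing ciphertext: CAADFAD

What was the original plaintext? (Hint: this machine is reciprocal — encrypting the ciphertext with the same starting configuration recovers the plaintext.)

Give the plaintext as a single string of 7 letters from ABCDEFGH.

Char 1 ('C'): step: R->6, L=6; C->plug->C->R->E->L->H->refl->A->L'->C->R'->H->plug->H
Char 2 ('A'): step: R->7, L=6; A->plug->A->R->C->L->A->refl->H->L'->E->R'->E->plug->E
Char 3 ('A'): step: R->0, L->7 (L advanced); A->plug->A->R->C->L->F->refl->D->L'->E->R'->E->plug->E
Char 4 ('D'): step: R->1, L=7; D->plug->D->R->D->L->G->refl->C->L'->H->R'->E->plug->E
Char 5 ('F'): step: R->2, L=7; F->plug->F->R->H->L->C->refl->G->L'->D->R'->A->plug->A
Char 6 ('A'): step: R->3, L=7; A->plug->A->R->A->L->B->refl->E->L'->F->R'->C->plug->C
Char 7 ('D'): step: R->4, L=7; D->plug->D->R->F->L->E->refl->B->L'->A->R'->A->plug->A

Answer: HEEEACA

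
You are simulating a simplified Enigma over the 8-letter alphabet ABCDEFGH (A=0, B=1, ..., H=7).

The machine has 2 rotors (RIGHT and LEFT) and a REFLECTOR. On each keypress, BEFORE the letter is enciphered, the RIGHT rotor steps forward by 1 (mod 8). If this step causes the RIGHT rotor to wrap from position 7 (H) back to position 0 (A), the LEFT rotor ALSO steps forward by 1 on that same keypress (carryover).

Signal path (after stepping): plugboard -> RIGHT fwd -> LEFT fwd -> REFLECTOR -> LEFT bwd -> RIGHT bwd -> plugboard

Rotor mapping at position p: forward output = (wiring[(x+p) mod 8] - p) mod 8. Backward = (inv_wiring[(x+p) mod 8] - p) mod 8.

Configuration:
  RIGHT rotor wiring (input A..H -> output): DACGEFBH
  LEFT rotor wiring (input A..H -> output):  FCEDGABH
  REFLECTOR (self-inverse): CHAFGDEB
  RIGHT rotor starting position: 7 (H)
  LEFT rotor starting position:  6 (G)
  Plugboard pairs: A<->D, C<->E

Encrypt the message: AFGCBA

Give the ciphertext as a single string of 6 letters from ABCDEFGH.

Char 1 ('A'): step: R->0, L->7 (L advanced); A->plug->D->R->G->L->B->refl->H->L'->F->R'->F->plug->F
Char 2 ('F'): step: R->1, L=7; F->plug->F->R->A->L->A->refl->C->L'->H->R'->A->plug->D
Char 3 ('G'): step: R->2, L=7; G->plug->G->R->B->L->G->refl->E->L'->E->R'->B->plug->B
Char 4 ('C'): step: R->3, L=7; C->plug->E->R->E->L->E->refl->G->L'->B->R'->B->plug->B
Char 5 ('B'): step: R->4, L=7; B->plug->B->R->B->L->G->refl->E->L'->E->R'->F->plug->F
Char 6 ('A'): step: R->5, L=7; A->plug->D->R->G->L->B->refl->H->L'->F->R'->F->plug->F

Answer: FDBBFF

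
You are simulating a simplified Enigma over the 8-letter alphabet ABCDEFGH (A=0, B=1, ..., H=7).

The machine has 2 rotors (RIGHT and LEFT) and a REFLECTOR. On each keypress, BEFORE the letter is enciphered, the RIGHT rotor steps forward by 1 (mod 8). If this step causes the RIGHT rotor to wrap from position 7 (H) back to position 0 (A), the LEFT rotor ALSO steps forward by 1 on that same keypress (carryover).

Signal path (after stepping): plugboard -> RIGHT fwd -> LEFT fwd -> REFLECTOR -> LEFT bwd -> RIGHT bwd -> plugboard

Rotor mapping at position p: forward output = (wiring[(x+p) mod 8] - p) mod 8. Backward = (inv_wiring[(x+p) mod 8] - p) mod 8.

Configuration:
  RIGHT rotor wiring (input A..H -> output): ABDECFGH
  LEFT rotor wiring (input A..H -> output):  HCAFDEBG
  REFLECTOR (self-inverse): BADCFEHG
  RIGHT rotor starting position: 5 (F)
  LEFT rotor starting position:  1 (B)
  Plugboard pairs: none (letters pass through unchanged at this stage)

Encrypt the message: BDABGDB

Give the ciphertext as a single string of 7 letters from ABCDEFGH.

Char 1 ('B'): step: R->6, L=1; B->plug->B->R->B->L->H->refl->G->L'->H->R'->H->plug->H
Char 2 ('D'): step: R->7, L=1; D->plug->D->R->E->L->D->refl->C->L'->D->R'->F->plug->F
Char 3 ('A'): step: R->0, L->2 (L advanced); A->plug->A->R->A->L->G->refl->H->L'->E->R'->D->plug->D
Char 4 ('B'): step: R->1, L=2; B->plug->B->R->C->L->B->refl->A->L'->H->R'->H->plug->H
Char 5 ('G'): step: R->2, L=2; G->plug->G->R->G->L->F->refl->E->L'->F->R'->F->plug->F
Char 6 ('D'): step: R->3, L=2; D->plug->D->R->D->L->C->refl->D->L'->B->R'->A->plug->A
Char 7 ('B'): step: R->4, L=2; B->plug->B->R->B->L->D->refl->C->L'->D->R'->D->plug->D

Answer: HFDHFAD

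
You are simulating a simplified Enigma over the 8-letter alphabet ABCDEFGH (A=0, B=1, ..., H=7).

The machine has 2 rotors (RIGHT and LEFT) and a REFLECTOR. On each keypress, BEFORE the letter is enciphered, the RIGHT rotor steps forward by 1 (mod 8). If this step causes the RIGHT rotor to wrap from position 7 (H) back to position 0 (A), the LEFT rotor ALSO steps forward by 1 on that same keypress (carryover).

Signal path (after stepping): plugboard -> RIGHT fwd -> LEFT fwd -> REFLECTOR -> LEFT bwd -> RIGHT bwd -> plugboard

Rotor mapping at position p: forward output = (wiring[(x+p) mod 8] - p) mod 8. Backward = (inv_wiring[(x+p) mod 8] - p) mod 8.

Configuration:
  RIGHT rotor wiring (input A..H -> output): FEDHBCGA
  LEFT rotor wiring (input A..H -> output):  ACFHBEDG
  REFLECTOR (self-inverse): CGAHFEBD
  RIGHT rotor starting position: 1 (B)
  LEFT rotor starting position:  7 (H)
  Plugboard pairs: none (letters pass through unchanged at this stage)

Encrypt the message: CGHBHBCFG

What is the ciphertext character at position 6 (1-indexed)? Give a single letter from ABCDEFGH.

Char 1 ('C'): step: R->2, L=7; C->plug->C->R->H->L->E->refl->F->L'->G->R'->F->plug->F
Char 2 ('G'): step: R->3, L=7; G->plug->G->R->B->L->B->refl->G->L'->D->R'->D->plug->D
Char 3 ('H'): step: R->4, L=7; H->plug->H->R->D->L->G->refl->B->L'->B->R'->E->plug->E
Char 4 ('B'): step: R->5, L=7; B->plug->B->R->B->L->B->refl->G->L'->D->R'->C->plug->C
Char 5 ('H'): step: R->6, L=7; H->plug->H->R->E->L->A->refl->C->L'->F->R'->E->plug->E
Char 6 ('B'): step: R->7, L=7; B->plug->B->R->G->L->F->refl->E->L'->H->R'->H->plug->H

H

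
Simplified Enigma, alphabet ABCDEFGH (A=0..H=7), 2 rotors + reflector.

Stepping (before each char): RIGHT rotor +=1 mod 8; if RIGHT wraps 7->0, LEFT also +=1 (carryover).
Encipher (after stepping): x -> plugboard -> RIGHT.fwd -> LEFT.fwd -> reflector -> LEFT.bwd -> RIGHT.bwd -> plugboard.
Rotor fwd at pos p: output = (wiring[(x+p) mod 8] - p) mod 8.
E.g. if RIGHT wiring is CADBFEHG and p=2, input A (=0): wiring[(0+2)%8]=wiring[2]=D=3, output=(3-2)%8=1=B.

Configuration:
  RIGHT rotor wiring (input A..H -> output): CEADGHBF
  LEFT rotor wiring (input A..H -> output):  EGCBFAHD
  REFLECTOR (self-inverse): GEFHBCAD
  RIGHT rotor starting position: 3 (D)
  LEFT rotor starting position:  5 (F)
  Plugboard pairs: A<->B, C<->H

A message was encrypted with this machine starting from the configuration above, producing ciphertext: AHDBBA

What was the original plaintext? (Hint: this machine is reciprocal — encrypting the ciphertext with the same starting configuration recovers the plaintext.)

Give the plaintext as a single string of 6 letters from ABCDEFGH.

Answer: FFHEDC

Derivation:
Char 1 ('A'): step: R->4, L=5; A->plug->B->R->D->L->H->refl->D->L'->A->R'->F->plug->F
Char 2 ('H'): step: R->5, L=5; H->plug->C->R->A->L->D->refl->H->L'->D->R'->F->plug->F
Char 3 ('D'): step: R->6, L=5; D->plug->D->R->G->L->E->refl->B->L'->E->R'->C->plug->H
Char 4 ('B'): step: R->7, L=5; B->plug->A->R->G->L->E->refl->B->L'->E->R'->E->plug->E
Char 5 ('B'): step: R->0, L->6 (L advanced); B->plug->A->R->C->L->G->refl->A->L'->D->R'->D->plug->D
Char 6 ('A'): step: R->1, L=6; A->plug->B->R->H->L->C->refl->F->L'->B->R'->H->plug->C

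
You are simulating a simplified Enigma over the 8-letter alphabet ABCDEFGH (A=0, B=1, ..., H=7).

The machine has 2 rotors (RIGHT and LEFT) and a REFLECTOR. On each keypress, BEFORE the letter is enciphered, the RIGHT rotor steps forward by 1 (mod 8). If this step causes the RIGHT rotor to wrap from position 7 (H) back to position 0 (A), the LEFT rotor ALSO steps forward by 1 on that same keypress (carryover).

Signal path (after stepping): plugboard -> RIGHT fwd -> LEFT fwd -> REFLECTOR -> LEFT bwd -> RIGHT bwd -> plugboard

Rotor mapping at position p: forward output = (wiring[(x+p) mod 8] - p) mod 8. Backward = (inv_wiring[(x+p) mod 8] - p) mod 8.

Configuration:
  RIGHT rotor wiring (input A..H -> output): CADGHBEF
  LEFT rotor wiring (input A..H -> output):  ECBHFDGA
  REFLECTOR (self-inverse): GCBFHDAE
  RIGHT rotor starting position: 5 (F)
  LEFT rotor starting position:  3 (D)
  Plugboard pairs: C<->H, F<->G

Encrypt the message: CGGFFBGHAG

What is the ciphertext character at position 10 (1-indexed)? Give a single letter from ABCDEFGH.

Char 1 ('C'): step: R->6, L=3; C->plug->H->R->D->L->D->refl->F->L'->E->R'->C->plug->H
Char 2 ('G'): step: R->7, L=3; G->plug->F->R->A->L->E->refl->H->L'->G->R'->A->plug->A
Char 3 ('G'): step: R->0, L->4 (L advanced); G->plug->F->R->B->L->H->refl->E->L'->D->R'->C->plug->H
Char 4 ('F'): step: R->1, L=4; F->plug->G->R->E->L->A->refl->G->L'->F->R'->C->plug->H
Char 5 ('F'): step: R->2, L=4; F->plug->G->R->A->L->B->refl->C->L'->C->R'->E->plug->E
Char 6 ('B'): step: R->3, L=4; B->plug->B->R->E->L->A->refl->G->L'->F->R'->G->plug->F
Char 7 ('G'): step: R->4, L=4; G->plug->F->R->E->L->A->refl->G->L'->F->R'->B->plug->B
Char 8 ('H'): step: R->5, L=4; H->plug->C->R->A->L->B->refl->C->L'->C->R'->H->plug->C
Char 9 ('A'): step: R->6, L=4; A->plug->A->R->G->L->F->refl->D->L'->H->R'->B->plug->B
Char 10 ('G'): step: R->7, L=4; G->plug->F->R->A->L->B->refl->C->L'->C->R'->G->plug->F

F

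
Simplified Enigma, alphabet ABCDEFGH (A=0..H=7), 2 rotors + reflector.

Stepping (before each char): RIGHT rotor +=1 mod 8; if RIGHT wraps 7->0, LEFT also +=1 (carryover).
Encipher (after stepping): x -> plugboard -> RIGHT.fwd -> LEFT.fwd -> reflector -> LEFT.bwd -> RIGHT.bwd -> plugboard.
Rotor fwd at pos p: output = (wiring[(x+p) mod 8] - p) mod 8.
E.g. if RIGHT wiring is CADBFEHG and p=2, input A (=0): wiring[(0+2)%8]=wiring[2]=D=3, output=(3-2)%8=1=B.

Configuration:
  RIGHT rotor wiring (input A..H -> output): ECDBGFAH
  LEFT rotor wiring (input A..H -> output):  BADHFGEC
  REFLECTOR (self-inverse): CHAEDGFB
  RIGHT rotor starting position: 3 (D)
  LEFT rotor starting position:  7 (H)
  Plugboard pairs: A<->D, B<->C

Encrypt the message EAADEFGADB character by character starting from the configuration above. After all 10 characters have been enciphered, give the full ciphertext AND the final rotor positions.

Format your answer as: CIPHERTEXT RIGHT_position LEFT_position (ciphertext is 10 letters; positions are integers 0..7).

Char 1 ('E'): step: R->4, L=7; E->plug->E->R->A->L->D->refl->E->L'->D->R'->D->plug->A
Char 2 ('A'): step: R->5, L=7; A->plug->D->R->H->L->F->refl->G->L'->F->R'->E->plug->E
Char 3 ('A'): step: R->6, L=7; A->plug->D->R->E->L->A->refl->C->L'->B->R'->B->plug->C
Char 4 ('D'): step: R->7, L=7; D->plug->A->R->A->L->D->refl->E->L'->D->R'->C->plug->B
Char 5 ('E'): step: R->0, L->0 (L advanced); E->plug->E->R->G->L->E->refl->D->L'->C->R'->B->plug->C
Char 6 ('F'): step: R->1, L=0; F->plug->F->R->H->L->C->refl->A->L'->B->R'->A->plug->D
Char 7 ('G'): step: R->2, L=0; G->plug->G->R->C->L->D->refl->E->L'->G->R'->E->plug->E
Char 8 ('A'): step: R->3, L=0; A->plug->D->R->F->L->G->refl->F->L'->E->R'->E->plug->E
Char 9 ('D'): step: R->4, L=0; D->plug->A->R->C->L->D->refl->E->L'->G->R'->F->plug->F
Char 10 ('B'): step: R->5, L=0; B->plug->C->R->C->L->D->refl->E->L'->G->R'->F->plug->F
Final: ciphertext=AECBCDEEFF, RIGHT=5, LEFT=0

Answer: AECBCDEEFF 5 0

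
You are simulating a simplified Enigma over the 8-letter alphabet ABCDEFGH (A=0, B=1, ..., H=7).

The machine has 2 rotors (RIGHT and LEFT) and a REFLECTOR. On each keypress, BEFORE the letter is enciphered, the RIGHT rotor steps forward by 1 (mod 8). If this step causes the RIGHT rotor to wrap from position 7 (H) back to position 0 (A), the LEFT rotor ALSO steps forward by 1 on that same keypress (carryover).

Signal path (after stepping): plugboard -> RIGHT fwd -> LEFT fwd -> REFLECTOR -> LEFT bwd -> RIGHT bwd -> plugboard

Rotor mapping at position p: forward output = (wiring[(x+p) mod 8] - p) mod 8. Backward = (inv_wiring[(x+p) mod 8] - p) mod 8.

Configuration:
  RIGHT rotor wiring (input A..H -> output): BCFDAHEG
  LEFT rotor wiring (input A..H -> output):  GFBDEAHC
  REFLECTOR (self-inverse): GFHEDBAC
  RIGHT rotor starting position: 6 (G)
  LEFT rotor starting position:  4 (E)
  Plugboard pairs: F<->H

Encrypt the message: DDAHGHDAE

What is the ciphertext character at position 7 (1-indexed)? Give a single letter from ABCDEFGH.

Char 1 ('D'): step: R->7, L=4; D->plug->D->R->G->L->F->refl->B->L'->F->R'->H->plug->F
Char 2 ('D'): step: R->0, L->5 (L advanced); D->plug->D->R->D->L->B->refl->F->L'->C->R'->B->plug->B
Char 3 ('A'): step: R->1, L=5; A->plug->A->R->B->L->C->refl->H->L'->H->R'->D->plug->D
Char 4 ('H'): step: R->2, L=5; H->plug->F->R->E->L->A->refl->G->L'->G->R'->C->plug->C
Char 5 ('G'): step: R->3, L=5; G->plug->G->R->H->L->H->refl->C->L'->B->R'->D->plug->D
Char 6 ('H'): step: R->4, L=5; H->plug->F->R->G->L->G->refl->A->L'->E->R'->A->plug->A
Char 7 ('D'): step: R->5, L=5; D->plug->D->R->E->L->A->refl->G->L'->G->R'->G->plug->G

G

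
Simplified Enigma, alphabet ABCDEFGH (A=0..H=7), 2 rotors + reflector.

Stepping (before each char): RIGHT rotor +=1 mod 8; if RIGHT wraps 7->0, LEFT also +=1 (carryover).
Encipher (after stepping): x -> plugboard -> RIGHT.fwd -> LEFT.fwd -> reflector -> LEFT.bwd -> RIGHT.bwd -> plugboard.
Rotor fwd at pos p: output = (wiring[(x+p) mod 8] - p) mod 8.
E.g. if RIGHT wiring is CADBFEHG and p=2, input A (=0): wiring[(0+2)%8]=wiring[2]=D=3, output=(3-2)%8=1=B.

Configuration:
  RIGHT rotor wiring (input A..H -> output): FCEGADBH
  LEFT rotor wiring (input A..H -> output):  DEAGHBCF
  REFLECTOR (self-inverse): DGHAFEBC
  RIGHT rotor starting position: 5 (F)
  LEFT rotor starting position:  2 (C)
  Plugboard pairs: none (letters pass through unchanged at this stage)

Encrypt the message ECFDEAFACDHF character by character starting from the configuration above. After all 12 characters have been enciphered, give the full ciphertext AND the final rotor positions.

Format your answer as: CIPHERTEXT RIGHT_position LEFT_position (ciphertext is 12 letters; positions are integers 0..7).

Answer: FECADEHCBACC 1 4

Derivation:
Char 1 ('E'): step: R->6, L=2; E->plug->E->R->G->L->B->refl->G->L'->A->R'->F->plug->F
Char 2 ('C'): step: R->7, L=2; C->plug->C->R->D->L->H->refl->C->L'->H->R'->E->plug->E
Char 3 ('F'): step: R->0, L->3 (L advanced); F->plug->F->R->D->L->H->refl->C->L'->E->R'->C->plug->C
Char 4 ('D'): step: R->1, L=3; D->plug->D->R->H->L->F->refl->E->L'->B->R'->A->plug->A
Char 5 ('E'): step: R->2, L=3; E->plug->E->R->H->L->F->refl->E->L'->B->R'->D->plug->D
Char 6 ('A'): step: R->3, L=3; A->plug->A->R->D->L->H->refl->C->L'->E->R'->E->plug->E
Char 7 ('F'): step: R->4, L=3; F->plug->F->R->G->L->B->refl->G->L'->C->R'->H->plug->H
Char 8 ('A'): step: R->5, L=3; A->plug->A->R->G->L->B->refl->G->L'->C->R'->C->plug->C
Char 9 ('C'): step: R->6, L=3; C->plug->C->R->H->L->F->refl->E->L'->B->R'->B->plug->B
Char 10 ('D'): step: R->7, L=3; D->plug->D->R->F->L->A->refl->D->L'->A->R'->A->plug->A
Char 11 ('H'): step: R->0, L->4 (L advanced); H->plug->H->R->H->L->C->refl->H->L'->E->R'->C->plug->C
Char 12 ('F'): step: R->1, L=4; F->plug->F->R->A->L->D->refl->A->L'->F->R'->C->plug->C
Final: ciphertext=FECADEHCBACC, RIGHT=1, LEFT=4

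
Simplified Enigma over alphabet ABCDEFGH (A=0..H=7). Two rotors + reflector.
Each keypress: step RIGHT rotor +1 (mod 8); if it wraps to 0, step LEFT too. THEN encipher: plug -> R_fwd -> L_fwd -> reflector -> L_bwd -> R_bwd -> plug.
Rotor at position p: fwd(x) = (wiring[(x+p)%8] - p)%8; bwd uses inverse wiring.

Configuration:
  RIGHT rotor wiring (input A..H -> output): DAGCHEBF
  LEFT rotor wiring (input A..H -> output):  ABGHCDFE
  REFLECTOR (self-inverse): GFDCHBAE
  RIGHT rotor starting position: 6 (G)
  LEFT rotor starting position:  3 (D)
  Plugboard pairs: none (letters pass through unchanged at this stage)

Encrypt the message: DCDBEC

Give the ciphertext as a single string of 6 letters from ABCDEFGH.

Char 1 ('D'): step: R->7, L=3; D->plug->D->R->H->L->D->refl->C->L'->D->R'->E->plug->E
Char 2 ('C'): step: R->0, L->4 (L advanced); C->plug->C->R->G->L->C->refl->D->L'->H->R'->E->plug->E
Char 3 ('D'): step: R->1, L=4; D->plug->D->R->G->L->C->refl->D->L'->H->R'->A->plug->A
Char 4 ('B'): step: R->2, L=4; B->plug->B->R->A->L->G->refl->A->L'->D->R'->F->plug->F
Char 5 ('E'): step: R->3, L=4; E->plug->E->R->C->L->B->refl->F->L'->F->R'->G->plug->G
Char 6 ('C'): step: R->4, L=4; C->plug->C->R->F->L->F->refl->B->L'->C->R'->G->plug->G

Answer: EEAFGG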